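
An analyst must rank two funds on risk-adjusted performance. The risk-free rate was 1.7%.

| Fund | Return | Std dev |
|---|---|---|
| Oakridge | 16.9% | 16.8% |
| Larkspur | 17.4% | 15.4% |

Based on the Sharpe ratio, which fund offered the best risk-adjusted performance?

Oakridge: Sharpe ratio = (16.9% − 1.7%) / 16.8% = 0.905
Larkspur: Sharpe ratio = (17.4% − 1.7%) / 15.4% = 1.019
Highest: Larkspur (1.019).

Larkspur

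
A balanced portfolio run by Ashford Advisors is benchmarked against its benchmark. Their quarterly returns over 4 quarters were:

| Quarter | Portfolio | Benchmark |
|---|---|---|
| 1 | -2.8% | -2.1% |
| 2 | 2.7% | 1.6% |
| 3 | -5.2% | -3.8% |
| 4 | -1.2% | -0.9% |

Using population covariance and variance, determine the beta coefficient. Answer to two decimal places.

r̄p = -1.6250%,  r̄m = -1.3000%
Cov = Σ(rp − r̄p)(rm − r̄m) / 4 = 5.6475
Var(rm) = Σ(rm − r̄m)² / 4 = 3.8650
β = Cov / Var = 5.6475 / 3.8650 = 1.4612

1.46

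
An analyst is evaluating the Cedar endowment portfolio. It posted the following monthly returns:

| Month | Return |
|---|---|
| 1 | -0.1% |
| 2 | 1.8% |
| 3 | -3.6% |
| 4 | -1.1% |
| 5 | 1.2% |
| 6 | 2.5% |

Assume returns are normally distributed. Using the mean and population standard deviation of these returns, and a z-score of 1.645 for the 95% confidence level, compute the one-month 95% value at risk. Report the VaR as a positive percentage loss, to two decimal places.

r̄ = (-0.1 + 1.8 − 3.6 − 1.1 + 1.2 + 2.5) / 6 = 0.1167%
Population std dev = √[25.0283 / 6] = 2.0424%
VaR = −(r̄ − z·σ) = −(0.1167 − 1.645 × 2.0424) = −(-3.2430) = 3.2430%

3.24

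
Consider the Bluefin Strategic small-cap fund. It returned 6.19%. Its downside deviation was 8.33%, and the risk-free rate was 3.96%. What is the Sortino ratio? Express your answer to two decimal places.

0.27

Sortino = (Rp − Rf) / σd = (6.19% − 3.96%) / 8.33% = 2.23% / 8.33% = 0.2677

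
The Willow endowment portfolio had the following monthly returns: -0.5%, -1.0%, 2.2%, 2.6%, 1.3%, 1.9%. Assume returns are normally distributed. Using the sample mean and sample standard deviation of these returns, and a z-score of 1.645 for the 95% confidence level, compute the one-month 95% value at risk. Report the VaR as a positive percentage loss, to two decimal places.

μ = (-0.5 − 1 + 2.2 + 2.6 + 1.3 + 1.9) / 6 = 6.50 / 6 = 1.0833%
Sample std dev = √[11.1083 / 5] = 1.4905%
VaR = −(μ − z·σ) = −(1.0833 − 1.645 × 1.4905) = −(-1.3686) = 1.3686%

1.37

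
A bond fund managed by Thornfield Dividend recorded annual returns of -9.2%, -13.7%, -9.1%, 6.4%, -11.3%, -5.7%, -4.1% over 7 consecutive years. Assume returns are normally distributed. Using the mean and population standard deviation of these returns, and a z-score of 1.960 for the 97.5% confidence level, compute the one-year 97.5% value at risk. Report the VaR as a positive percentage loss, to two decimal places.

18.65

Mean return r̄ = -46.70 / 7 = -6.6714%
Σ(r − r̄)² = 261.5343; population σ = √(261.5343/7) = 6.1124%
VaR = −(r̄ − z·σ) = −(-6.6714 − 1.960 × 6.1124) = −(-18.6517) = 18.6517%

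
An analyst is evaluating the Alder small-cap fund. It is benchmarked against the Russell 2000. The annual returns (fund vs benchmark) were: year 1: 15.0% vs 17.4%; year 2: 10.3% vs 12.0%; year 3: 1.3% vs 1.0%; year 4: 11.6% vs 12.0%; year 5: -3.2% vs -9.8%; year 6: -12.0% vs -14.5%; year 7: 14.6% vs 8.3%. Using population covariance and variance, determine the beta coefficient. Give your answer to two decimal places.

0.82

r̄p = 5.3714%,  r̄m = 3.7714%
Cov = Σ(rp − r̄p)(rm − r̄m) / 7 = 101.4049
Var(rm) = Σ(rm − r̄m)² / 7 = 123.9106
β = Cov / Var = 101.4049 / 123.9106 = 0.8184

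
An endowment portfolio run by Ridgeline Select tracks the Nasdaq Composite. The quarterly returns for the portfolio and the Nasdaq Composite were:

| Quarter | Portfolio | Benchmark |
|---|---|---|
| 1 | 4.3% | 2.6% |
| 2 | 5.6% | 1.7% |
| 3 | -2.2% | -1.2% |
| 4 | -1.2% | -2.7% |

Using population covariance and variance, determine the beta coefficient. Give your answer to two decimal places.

1.41

r̄p = 1.6250%,  r̄m = 0.1000%
Cov = Σ(rp − r̄p)(rm − r̄m) / 4 = 6.4825
Var(rm) = Σ(rm − r̄m)² / 4 = 4.5850
β = Cov / Var = 6.4825 / 4.5850 = 1.4138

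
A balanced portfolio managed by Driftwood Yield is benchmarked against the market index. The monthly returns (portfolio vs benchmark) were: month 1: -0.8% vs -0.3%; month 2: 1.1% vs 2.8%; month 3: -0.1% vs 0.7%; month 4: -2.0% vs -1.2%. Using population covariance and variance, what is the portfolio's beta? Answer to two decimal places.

r̄p = -0.4500%,  r̄m = 0.5000%
Cov = Σ(rp − r̄p)(rm − r̄m) / 4 = 1.6375
Var(rm) = Σ(rm − r̄m)² / 4 = 2.2150
β = Cov / Var = 1.6375 / 2.2150 = 0.7393

0.74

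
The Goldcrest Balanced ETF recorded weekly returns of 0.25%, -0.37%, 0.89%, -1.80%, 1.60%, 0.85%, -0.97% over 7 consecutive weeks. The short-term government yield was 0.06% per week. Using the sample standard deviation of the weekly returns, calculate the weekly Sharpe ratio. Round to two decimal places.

0.00

Mean return μ = 0.450 / 7 = 0.0643%
Σ(r − μ)² = (0.25 − 0.0643)² + (-0.37 − 0.0643)² + … = 8.4260
sample σ = √(8.4260 / 6) = √1.4043 = 1.1850%
Sharpe = (μ − rf) / σ = (0.0643 − 0.06) / 1.1850 = 0.0043 / 1.1850 = 0.0036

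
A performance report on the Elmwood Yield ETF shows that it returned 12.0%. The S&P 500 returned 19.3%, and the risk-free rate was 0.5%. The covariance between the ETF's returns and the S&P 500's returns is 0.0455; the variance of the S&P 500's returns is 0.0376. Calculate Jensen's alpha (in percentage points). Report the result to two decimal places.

-11.25

β = Cov / Var = 0.0455 / 0.0376 = 1.2101
E[R] = Rf + β(Rm − Rf) = 0.5% + 1.2101 × (19.3% − 0.5%) = 23.2499%
α = Rp − E[R] = 12.0% − 23.2499% = -11.2499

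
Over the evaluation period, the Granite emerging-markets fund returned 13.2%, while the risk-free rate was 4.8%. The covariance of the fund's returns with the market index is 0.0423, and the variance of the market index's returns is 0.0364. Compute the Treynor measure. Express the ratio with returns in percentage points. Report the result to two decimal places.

β = Cov / Var = 0.0423 / 0.0364 = 1.1621
Treynor = (Rp − Rf) / β = (13.2% − 4.8%) / 1.1621 = 8.40 / 1.1621 = 7.2283

7.23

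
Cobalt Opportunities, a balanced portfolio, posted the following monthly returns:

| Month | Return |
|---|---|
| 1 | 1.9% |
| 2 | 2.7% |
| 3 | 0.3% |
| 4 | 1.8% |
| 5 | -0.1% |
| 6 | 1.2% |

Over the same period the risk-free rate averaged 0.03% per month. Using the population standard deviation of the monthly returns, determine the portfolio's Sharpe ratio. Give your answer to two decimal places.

Mean return μ = 7.80 / 6 = 1.3000%
Σ(r − μ)² = (1.9 − 1.3000)² + (2.7 − 1.3000)² + (0.3 − 1.3000)² + … = 5.5400
population σ = √(5.5400 / 6) = √0.9233 = 0.9609%
Sharpe = (μ − rf) / σ = (1.3000 − 0.03) / 0.9609 = 1.2700 / 0.9609 = 1.3217

1.32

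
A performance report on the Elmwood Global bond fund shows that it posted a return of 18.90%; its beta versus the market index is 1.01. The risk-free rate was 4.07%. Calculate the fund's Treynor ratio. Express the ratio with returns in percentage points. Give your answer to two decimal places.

14.68

Treynor = (Rp − Rf) / β = (18.90% − 4.07%) / 1.01 = 14.83 / 1.01 = 14.6832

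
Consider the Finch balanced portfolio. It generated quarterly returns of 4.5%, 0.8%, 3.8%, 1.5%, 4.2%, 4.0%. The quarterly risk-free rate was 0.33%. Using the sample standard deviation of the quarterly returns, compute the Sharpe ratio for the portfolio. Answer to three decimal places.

μ = (4.5 + 0.8 + 3.8 + 1.5 + 4.2 + 4) / 6 = 3.1333%
Sample std dev = √[12.3133 / 5] = 1.5693%
Sharpe = (μ − rf) / σ = (3.1333 − 0.33) / 1.5693 = 2.8033 / 1.5693 = 1.7863

1.786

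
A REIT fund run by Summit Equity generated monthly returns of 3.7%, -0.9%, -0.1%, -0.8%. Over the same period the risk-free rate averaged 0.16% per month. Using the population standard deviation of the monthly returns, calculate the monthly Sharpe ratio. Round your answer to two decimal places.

r̄ = (3.7 − 0.9 − 0.1 − 0.8) / 4 = 1.90 / 4 = 0.4750%
Σ(r − r̄)² = (3.7 − 0.4750)² + (-0.9 − 0.4750)² + (-0.1 − 0.4750)² + … = 14.2475
population σ = √(14.2475 / 4) = √3.5619 = 1.8873%
Sharpe = (r̄ − rf) / σ = (0.4750 − 0.16) / 1.8873 = 0.3150 / 1.8873 = 0.1669

0.17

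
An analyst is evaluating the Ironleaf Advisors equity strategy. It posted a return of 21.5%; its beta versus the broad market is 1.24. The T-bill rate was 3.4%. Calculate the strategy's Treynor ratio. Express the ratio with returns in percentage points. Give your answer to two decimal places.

Treynor = (Rp − Rf) / β = (21.5% − 3.4%) / 1.24 = 18.10 / 1.24 = 14.5968

14.60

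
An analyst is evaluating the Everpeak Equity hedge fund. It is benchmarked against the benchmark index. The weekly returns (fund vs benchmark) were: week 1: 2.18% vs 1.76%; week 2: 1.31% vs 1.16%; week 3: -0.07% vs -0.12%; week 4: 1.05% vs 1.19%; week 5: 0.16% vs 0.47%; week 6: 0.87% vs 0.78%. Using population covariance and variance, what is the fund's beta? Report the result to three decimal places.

r̄p = 0.9167%,  r̄m = 0.8733%
Cov = Σ(rp − r̄p)(rm − r̄m) / 6 = 0.4275
Var(rm) = Σ(rm − r̄m)² / 6 = 0.3545
β = Cov / Var = 0.4275 / 0.3545 = 1.2059

1.206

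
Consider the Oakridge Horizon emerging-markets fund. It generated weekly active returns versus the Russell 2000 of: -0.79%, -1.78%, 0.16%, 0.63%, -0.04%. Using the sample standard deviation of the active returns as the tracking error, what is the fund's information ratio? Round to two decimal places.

r̄ = (-0.79 − 1.78 + 0.16 + 0.63 − 0.04) / 5 = -1.820 / 5 = -0.3640%
Σ(r − r̄)² = (-0.79 − (-0.3640))² + (-1.78 − (-0.3640))² + … = 3.5541
σ = √[3.5541 / 4] = 0.9426%
IR = r̄ / tracking error = -0.3640 / 0.9426 = -0.3862

-0.39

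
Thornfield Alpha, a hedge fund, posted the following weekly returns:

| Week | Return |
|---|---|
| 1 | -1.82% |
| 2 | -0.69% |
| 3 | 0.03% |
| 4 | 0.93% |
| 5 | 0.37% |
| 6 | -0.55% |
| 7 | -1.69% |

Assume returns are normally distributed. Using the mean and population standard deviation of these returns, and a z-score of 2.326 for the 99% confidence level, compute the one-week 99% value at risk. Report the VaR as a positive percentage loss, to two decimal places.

μ = (-1.82 − 0.69 + 0.03 + 0.93 + 0.37 − 0.55 − 1.69) / 7 = -0.4886%
Σ(r − μ)² = (-1.82 − (-0.4886))² + (-0.69 − (-0.4886))² + … = 6.2789
population σ = √(6.2789 / 7) = √0.8970 = 0.9471%
VaR = −(μ − z·σ) = −(-0.4886 − 2.326 × 0.9471) = −(-2.6916) = 2.6916%

2.69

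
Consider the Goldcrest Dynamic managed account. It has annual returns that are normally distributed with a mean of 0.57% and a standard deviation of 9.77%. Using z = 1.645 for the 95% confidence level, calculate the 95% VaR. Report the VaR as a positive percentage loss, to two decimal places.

15.50

VaR (as % loss) = −(μ − z·σ) = −(0.57% − 1.645 × 9.77%) = −(-15.50165%) = 15.50165%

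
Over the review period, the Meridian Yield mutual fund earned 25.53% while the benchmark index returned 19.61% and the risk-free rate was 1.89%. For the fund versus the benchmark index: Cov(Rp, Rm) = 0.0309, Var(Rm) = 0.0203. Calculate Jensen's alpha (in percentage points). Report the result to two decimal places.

β = Cov / Var = 0.0309 / 0.0203 = 1.5222
E[R] = Rf + β(Rm − Rf) = 1.89% + 1.5222 × (19.61% − 1.89%) = 28.8634%
α = Rp − E[R] = 25.53% − 28.8634% = -3.3334

-3.33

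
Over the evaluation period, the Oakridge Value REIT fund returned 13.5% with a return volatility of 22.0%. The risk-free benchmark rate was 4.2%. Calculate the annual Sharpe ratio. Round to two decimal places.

0.42

Sharpe = (Rp − Rf) / σp = (13.5% − 4.2%) / 22.0% = 9.30% / 22.0% = 0.4227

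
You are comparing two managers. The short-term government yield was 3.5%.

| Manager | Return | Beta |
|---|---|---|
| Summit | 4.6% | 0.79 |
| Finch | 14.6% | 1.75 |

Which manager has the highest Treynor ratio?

Finch

Summit: Treynor = (4.6% − 3.5%) / 0.79 = 1.392
Finch: Treynor = (14.6% − 3.5%) / 1.75 = 6.343
Highest: Finch (6.343).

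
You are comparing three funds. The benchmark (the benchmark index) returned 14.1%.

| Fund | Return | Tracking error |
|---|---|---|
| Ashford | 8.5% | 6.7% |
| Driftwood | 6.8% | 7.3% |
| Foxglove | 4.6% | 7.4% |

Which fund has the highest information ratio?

Ashford

Ashford: IR = (8.5% − 14.1%) / 6.7% = -0.836
Driftwood: IR = (6.8% − 14.1%) / 7.3% = -1.000
Foxglove: IR = (4.6% − 14.1%) / 7.4% = -1.284
Highest: Ashford (-0.836).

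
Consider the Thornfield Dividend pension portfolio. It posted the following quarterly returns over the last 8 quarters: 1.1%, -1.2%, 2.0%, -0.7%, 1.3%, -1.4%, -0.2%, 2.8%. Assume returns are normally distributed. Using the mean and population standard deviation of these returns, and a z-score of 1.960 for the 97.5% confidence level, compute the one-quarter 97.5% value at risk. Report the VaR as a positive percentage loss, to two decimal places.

r̄ = (1.1 − 1.2 + 2 − 0.7 + 1.3 − 1.4 − 0.2 + 2.8) / 8 = 3.70 / 8 = 0.4625%
Σ(r − r̄)² = (1.1 − 0.4625)² + (-1.2 − 0.4625)² + (2 − 0.4625)² + … = 16.9588
population σ = √(16.9588 / 8) = √2.1199 = 1.4560%
VaR = −(r̄ − z·σ) = −(0.4625 − 1.960 × 1.4560) = −(-2.3913) = 2.3913%

2.39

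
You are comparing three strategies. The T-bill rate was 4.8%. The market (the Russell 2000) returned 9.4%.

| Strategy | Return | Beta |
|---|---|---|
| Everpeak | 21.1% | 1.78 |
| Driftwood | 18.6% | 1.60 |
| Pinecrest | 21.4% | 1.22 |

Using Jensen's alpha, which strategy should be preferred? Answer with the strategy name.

Pinecrest

Everpeak: α = 21.1% − [4.8% + 1.78 × (9.4% − 4.8%)] = 8.112
Driftwood: α = 18.6% − [4.8% + 1.60 × (9.4% − 4.8%)] = 6.440
Pinecrest: α = 21.4% − [4.8% + 1.22 × (9.4% − 4.8%)] = 10.988
Highest: Pinecrest (10.988).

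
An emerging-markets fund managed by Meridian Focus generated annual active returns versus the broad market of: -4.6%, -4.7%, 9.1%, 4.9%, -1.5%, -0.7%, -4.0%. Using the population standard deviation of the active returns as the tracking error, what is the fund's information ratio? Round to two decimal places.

-0.04

r̄ = (-4.6 − 4.7 + 9.1 + 4.9 − 1.5 − 0.7 − 4) / 7 = -0.2143%
Σ(r − r̄)² = 168.4886; population σ = √(168.4886/7) = 4.9061%
IR = r̄ / tracking error = -0.2143 / 4.9061 = -0.0437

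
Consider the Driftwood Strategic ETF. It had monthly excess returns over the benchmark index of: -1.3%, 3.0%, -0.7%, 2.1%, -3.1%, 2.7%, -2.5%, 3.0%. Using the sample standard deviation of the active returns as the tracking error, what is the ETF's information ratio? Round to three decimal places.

0.155

μ = (-1.3 + 3 − 0.7 + 2.1 − 3.1 + 2.7 − 2.5 + 3) / 8 = 0.4000%
Sample std dev = √[46.4600 / 7] = 2.5763%
IR = μ / tracking error = 0.4000 / 2.5763 = 0.1553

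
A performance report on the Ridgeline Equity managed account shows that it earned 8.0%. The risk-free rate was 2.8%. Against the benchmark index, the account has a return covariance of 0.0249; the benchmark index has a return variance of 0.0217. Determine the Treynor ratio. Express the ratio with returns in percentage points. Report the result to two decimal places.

β = Cov / Var = 0.0249 / 0.0217 = 1.1475
Treynor = (Rp − Rf) / β = (8.0% − 2.8%) / 1.1475 = 5.20 / 1.1475 = 4.5316

4.53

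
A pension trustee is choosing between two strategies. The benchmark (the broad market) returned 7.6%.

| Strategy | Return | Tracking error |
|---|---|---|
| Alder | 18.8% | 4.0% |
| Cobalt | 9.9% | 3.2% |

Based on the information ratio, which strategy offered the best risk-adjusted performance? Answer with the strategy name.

Alder: IR = (18.8% − 7.6%) / 4.0% = 2.800
Cobalt: IR = (9.9% − 7.6%) / 3.2% = 0.719
Highest: Alder (2.800).

Alder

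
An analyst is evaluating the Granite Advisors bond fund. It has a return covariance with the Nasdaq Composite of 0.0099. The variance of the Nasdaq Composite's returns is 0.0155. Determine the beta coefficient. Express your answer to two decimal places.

0.64

β = Cov(Rp, Rm) / Var(Rm) = 0.0099 / 0.0155 = 0.6387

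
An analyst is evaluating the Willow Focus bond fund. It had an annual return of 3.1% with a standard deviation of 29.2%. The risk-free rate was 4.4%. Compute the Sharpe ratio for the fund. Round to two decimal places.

-0.04

Sharpe = (Rp − Rf) / σp = (3.1% − 4.4%) / 29.2% = -1.30% / 29.2% = -0.0445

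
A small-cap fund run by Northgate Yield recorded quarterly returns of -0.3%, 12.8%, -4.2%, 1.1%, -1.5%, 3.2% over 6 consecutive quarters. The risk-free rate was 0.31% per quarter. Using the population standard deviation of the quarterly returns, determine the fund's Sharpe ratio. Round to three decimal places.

μ = (-0.3 + 12.8 − 4.2 + 1.1 − 1.5 + 3.2) / 6 = 1.8500%
Σ(r − μ)² = 174.7350; population σ = √(174.7350/6) = 5.3965%
Sharpe = (μ − rf) / σ = (1.8500 − 0.31) / 5.3965 = 1.5400 / 5.3965 = 0.2854

0.285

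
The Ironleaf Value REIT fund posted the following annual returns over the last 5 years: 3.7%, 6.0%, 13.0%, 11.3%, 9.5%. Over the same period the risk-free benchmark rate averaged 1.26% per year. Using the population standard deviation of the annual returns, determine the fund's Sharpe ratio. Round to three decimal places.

r̄ = (3.7 + 6 + 13 + 11.3 + 9.5) / 5 = 8.7000%
Population σ = √[Σ(r − r̄)² / 5] = √[58.1800 / 5] = √11.6360 = 3.4112%
Sharpe = (r̄ − rf) / σ = (8.7000 − 1.26) / 3.4112 = 7.4400 / 3.4112 = 2.1811

2.181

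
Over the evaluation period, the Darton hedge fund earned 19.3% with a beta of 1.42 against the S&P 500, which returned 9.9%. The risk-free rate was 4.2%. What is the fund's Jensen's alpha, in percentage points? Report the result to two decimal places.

7.01

CAPM expected return = Rf + β(Rm − Rf) = 4.2% + 1.42 × (9.9% − 4.2%) = 4.2 + 1.42 × 5.70 = 12.2940%
Jensen's α = Rp − E[R] = 19.3% − 12.2940% = 7.0060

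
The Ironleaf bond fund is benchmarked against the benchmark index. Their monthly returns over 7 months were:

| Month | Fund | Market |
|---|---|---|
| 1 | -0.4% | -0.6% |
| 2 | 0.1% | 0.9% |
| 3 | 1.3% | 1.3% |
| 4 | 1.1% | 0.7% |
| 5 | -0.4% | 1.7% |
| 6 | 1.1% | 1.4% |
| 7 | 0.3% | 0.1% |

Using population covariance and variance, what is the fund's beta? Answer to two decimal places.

r̄p = 0.4429%,  r̄m = 0.7857%
Cov = Σ(rp − r̄p)(rm − r̄m) / 7 = 0.1778
Var(rm) = Σ(rm − r̄m)² / 7 = 0.5555
β = Cov / Var = 0.1778 / 0.5555 = 0.3201

0.32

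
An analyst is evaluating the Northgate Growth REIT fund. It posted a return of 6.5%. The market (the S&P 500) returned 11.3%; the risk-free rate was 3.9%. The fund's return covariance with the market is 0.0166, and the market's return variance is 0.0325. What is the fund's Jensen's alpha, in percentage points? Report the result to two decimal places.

-1.18

β = Cov / Var = 0.0166 / 0.0325 = 0.5108
E[R] = Rf + β(Rm − Rf) = 3.9% + 0.5108 × (11.3% − 3.9%) = 7.6799%
α = Rp − E[R] = 6.5% − 7.6799% = -1.1799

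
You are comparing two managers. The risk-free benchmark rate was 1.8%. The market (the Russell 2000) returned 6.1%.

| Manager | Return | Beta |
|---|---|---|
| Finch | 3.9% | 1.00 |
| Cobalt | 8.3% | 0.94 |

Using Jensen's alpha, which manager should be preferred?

Finch: α = 3.9% − [1.8% + 1.00 × (6.1% − 1.8%)] = -2.200
Cobalt: α = 8.3% − [1.8% + 0.94 × (6.1% − 1.8%)] = 2.458
Highest: Cobalt (2.458).

Cobalt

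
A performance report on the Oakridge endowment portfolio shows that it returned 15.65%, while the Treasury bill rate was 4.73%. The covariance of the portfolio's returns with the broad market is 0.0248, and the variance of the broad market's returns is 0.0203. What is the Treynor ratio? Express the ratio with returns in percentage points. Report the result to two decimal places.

β = Cov / Var = 0.0248 / 0.0203 = 1.2217
Treynor = (Rp − Rf) / β = (15.65% − 4.73%) / 1.2217 = 10.92 / 1.2217 = 8.9384

8.94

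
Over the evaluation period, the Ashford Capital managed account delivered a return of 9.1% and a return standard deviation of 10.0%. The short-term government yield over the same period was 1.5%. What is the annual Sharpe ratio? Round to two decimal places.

0.76

Sharpe = (Rp − Rf) / σp = (9.1% − 1.5%) / 10.0% = 7.60% / 10.0% = 0.7600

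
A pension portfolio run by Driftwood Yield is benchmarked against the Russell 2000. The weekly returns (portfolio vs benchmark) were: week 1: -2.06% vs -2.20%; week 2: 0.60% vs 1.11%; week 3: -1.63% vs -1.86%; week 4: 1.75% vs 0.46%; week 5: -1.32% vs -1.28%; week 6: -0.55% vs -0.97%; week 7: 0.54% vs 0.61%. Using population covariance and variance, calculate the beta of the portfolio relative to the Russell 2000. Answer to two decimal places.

0.98

r̄p = -0.3814%,  r̄m = -0.5900%
Cov = Σ(rp − r̄p)(rm − r̄m) / 7 = 1.4303
Var(rm) = Σ(rm − r̄m)² / 7 = 1.4654
β = Cov / Var = 1.4303 / 1.4654 = 0.9760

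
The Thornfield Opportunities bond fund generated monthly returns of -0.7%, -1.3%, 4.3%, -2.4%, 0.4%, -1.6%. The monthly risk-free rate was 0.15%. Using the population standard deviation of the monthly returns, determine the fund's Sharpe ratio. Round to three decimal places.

-0.167

r̄ = (-0.7 − 1.3 + 4.3 − 2.4 + 0.4 − 1.6) / 6 = -0.2167%
Σ(r − r̄)² = (-0.7 − (-0.2167))² + (-1.3 − (-0.2167))² + … = 28.8683
population σ = √(28.8683 / 6) = √4.8114 = 2.1935%
Sharpe = (r̄ − rf) / σ = (-0.2167 − 0.15) / 2.1935 = -0.3667 / 2.1935 = -0.1672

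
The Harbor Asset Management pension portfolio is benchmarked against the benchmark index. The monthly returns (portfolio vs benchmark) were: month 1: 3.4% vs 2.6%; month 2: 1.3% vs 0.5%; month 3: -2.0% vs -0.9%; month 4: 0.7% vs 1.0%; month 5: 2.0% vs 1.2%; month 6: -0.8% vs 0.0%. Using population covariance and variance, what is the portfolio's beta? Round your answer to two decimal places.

r̄p = 0.7667%,  r̄m = 0.7333%
Cov = Σ(rp − r̄p)(rm − r̄m) / 6 = 1.8361
Var(rm) = Σ(rm − r̄m)² / 6 = 1.1722
β = Cov / Var = 1.8361 / 1.1722 = 1.5664

1.57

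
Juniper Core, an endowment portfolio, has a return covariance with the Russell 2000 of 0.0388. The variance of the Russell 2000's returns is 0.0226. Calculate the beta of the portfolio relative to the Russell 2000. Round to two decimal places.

1.72

β = Cov(Rp, Rm) / Var(Rm) = 0.0388 / 0.0226 = 1.7168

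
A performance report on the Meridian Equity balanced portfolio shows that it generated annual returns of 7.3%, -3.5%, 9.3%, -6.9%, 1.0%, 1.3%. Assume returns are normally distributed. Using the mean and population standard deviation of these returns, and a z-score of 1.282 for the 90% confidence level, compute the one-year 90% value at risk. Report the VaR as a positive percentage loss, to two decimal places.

5.80

r̄ = (7.3 − 3.5 + 9.3 − 6.9 + 1 + 1.3) / 6 = 8.50 / 6 = 1.4167%
Population σ = √[Σ(r − r̄)² / 6] = √[190.2883 / 6] = √31.7147 = 5.6316%
VaR = −(r̄ − z·σ) = −(1.4167 − 1.282 × 5.6316) = −(-5.8030) = 5.8030%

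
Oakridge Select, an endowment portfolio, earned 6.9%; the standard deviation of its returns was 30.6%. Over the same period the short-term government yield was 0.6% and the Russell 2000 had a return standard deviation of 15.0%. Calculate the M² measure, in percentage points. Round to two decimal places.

3.69

Sharpe = (Rp − Rf) / σp = (6.9% − 0.6%) / 30.6% = 0.2059
M² = Rf + Sharpe × σm = 0.6% + 0.2059 × 15.0% = 3.6885%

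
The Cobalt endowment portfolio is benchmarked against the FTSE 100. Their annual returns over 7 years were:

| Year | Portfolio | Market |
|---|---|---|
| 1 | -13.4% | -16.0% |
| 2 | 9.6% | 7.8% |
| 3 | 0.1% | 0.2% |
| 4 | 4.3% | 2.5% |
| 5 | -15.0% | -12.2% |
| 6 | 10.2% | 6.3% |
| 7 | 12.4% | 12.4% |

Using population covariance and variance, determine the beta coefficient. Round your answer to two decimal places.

r̄p = 1.1714%,  r̄m = 0.1429%
Cov = Σ(rp − r̄p)(rm − r̄m) / 7 = 99.9855
Var(rm) = Σ(rm − r̄m)² / 7 = 95.0396
β = Cov / Var = 99.9855 / 95.0396 = 1.0520

1.05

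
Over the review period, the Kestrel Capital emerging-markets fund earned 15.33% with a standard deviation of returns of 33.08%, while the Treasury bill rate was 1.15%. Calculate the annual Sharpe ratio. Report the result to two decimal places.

0.43

Sharpe = (Rp − Rf) / σp = (15.33% − 1.15%) / 33.08% = 14.18% / 33.08% = 0.4287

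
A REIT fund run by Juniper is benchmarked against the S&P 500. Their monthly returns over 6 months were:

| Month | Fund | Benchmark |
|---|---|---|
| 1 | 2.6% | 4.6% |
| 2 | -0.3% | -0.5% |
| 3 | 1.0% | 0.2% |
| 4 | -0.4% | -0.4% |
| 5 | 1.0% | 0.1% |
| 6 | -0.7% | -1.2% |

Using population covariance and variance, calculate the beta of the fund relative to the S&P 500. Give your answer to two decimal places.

r̄p = 0.5333%,  r̄m = 0.4667%
Cov = Σ(rp − r̄p)(rm − r̄m) / 6 = 1.9861
Var(rm) = Σ(rm − r̄m)² / 6 = 3.6256
β = Cov / Var = 1.9861 / 3.6256 = 0.5478

0.55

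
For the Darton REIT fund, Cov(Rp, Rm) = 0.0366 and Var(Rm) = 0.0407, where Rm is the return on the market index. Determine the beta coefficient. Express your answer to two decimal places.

β = Cov(Rp, Rm) / Var(Rm) = 0.0366 / 0.0407 = 0.8993

0.90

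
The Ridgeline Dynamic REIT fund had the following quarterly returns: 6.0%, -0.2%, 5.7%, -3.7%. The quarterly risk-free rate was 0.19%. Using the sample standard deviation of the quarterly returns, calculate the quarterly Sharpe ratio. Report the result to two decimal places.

Mean return r̄ = 7.80 / 4 = 1.9500%
Σ(r − r̄)² = 67.0100; sample σ = √(67.0100/3) = 4.7262%
Sharpe = (r̄ − rf) / σ = (1.9500 − 0.19) / 4.7262 = 1.7600 / 4.7262 = 0.3724

0.37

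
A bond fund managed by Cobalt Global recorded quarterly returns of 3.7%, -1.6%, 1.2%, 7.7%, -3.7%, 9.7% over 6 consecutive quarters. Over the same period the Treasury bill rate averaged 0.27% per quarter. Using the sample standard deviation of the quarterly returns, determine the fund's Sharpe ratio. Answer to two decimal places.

0.49

r̄ = (3.7 − 1.6 + 1.2 + 7.7 − 3.7 + 9.7) / 6 = 2.8333%
Σ(r − r̄)² = (3.7 − 2.8333)² + (-1.6 − 2.8333)² + … = 136.5933
sample σ = √(136.5933 / 5) = √27.3187 = 5.2267%
Sharpe = (r̄ − rf) / σ = (2.8333 − 0.27) / 5.2267 = 2.5633 / 5.2267 = 0.4904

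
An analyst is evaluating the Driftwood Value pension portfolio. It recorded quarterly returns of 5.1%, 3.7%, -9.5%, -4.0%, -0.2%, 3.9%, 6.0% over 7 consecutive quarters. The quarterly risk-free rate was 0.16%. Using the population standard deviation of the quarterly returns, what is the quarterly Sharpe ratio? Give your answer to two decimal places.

0.11

r̄ = (5.1 + 3.7 − 9.5 − 4 − 0.2 + 3.9 + 6) / 7 = 5.00 / 7 = 0.7143%
Σ(r − r̄)² = 193.6286; population σ = √(193.6286/7) = 5.2594%
Sharpe = (r̄ − rf) / σ = (0.7143 − 0.16) / 5.2594 = 0.5543 / 5.2594 = 0.1054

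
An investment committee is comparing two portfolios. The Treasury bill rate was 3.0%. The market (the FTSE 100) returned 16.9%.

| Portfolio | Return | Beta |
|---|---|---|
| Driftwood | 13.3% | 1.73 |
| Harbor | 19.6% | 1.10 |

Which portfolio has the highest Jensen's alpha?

Driftwood: α = 13.3% − [3.0% + 1.73 × (16.9% − 3.0%)] = -13.747
Harbor: α = 19.6% − [3.0% + 1.10 × (16.9% − 3.0%)] = 1.310
Highest: Harbor (1.310).

Harbor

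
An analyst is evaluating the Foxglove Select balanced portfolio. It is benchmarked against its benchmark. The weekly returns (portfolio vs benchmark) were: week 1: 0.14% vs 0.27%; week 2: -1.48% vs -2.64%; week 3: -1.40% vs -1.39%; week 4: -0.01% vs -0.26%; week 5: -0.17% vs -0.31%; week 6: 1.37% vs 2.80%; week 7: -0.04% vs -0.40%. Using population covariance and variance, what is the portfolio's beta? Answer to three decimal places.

r̄p = -0.2271%,  r̄m = -0.2757%
Cov = Σ(rp − r̄p)(rm − r̄m) / 7 = 1.3371
Var(rm) = Σ(rm − r̄m)² / 7 = 2.3723
β = Cov / Var = 1.3371 / 2.3723 = 0.5636

0.564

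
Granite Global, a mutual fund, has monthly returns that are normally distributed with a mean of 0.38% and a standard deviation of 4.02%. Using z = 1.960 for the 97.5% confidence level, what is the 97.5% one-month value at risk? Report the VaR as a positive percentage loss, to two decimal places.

VaR (as % loss) = −(μ − z·σ) = −(0.38% − 1.960 × 4.02%) = −(-7.4992%) = 7.4992%

7.50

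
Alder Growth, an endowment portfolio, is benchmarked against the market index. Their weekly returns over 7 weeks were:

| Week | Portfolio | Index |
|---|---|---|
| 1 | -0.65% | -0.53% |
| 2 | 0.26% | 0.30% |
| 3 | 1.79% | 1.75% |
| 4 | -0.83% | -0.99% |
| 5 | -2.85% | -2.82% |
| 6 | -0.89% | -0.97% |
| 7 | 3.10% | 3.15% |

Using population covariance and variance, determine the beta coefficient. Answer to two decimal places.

r̄p = -0.0100%,  r̄m = -0.0157%
Cov = Σ(rp − r̄p)(rm − r̄m) / 7 = 3.2916
Var(rm) = Σ(rm − r̄m)² / 7 = 3.3182
β = Cov / Var = 3.2916 / 3.3182 = 0.9920

0.99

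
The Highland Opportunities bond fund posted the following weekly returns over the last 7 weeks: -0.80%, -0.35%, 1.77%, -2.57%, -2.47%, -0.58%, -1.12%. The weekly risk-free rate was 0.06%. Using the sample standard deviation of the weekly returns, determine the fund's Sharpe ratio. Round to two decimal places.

Mean return μ = -6.120 / 7 = -0.8743%
Sample σ = √[Σ(r − μ)² / 6] = √[12.8414 / 6] = √2.1402 = 1.4629%
Sharpe = (μ − rf) / σ = (-0.8743 − 0.06) / 1.4629 = -0.9343 / 1.4629 = -0.6387

-0.64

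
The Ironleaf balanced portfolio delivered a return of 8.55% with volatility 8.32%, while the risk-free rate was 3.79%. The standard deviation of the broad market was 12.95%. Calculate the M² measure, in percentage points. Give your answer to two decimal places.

Sharpe = (Rp − Rf) / σp = (8.55% − 3.79%) / 8.32% = 0.5721
M² = Rf + Sharpe × σm = 3.79% + 0.5721 × 12.95% = 11.1987%

11.20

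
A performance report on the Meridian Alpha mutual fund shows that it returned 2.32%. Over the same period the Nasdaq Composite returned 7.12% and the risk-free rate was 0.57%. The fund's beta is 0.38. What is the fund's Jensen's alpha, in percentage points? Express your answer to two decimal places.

-0.74

CAPM expected return = Rf + β(Rm − Rf) = 0.57% + 0.38 × (7.12% − 0.57%) = 0.57 + 0.38 × 6.55 = 3.0590%
Jensen's α = Rp − E[R] = 2.32% − 3.0590% = -0.7390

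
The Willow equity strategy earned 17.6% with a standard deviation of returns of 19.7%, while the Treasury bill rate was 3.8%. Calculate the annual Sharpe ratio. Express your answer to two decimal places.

0.70

Sharpe = (Rp − Rf) / σp = (17.6% − 3.8%) / 19.7% = 13.80% / 19.7% = 0.7005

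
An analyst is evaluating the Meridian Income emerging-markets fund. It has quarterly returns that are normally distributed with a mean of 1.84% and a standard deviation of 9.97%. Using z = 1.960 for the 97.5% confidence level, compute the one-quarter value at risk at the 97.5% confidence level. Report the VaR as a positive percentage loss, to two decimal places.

VaR (as % loss) = −(μ − z·σ) = −(1.84% − 1.960 × 9.97%) = −(-17.7012%) = 17.7012%

17.70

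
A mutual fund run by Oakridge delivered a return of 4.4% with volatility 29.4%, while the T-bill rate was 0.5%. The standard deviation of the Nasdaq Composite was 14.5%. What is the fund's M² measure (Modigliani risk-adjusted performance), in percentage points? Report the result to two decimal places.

Sharpe = (Rp − Rf) / σp = (4.4% − 0.5%) / 29.4% = 0.1327
M² = Rf + Sharpe × σm = 0.5% + 0.1327 × 14.5% = 2.4242%

2.42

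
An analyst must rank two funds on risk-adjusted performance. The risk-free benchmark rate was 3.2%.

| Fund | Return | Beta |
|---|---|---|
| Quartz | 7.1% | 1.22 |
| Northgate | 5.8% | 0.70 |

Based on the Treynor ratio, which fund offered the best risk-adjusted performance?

Northgate

Quartz: Treynor = (7.1% − 3.2%) / 1.22 = 3.197
Northgate: Treynor = (5.8% − 3.2%) / 0.70 = 3.714
Highest: Northgate (3.714).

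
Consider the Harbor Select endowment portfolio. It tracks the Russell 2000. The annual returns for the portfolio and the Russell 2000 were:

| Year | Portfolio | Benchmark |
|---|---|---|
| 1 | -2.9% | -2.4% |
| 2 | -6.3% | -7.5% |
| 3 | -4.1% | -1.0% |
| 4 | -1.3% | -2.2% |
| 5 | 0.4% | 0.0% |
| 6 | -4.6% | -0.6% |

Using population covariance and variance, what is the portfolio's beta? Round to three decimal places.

0.569

r̄p = -3.1333%,  r̄m = -2.2833%
Cov = Σ(rp − r̄p)(rm − r̄m) / 6 = 3.5006
Var(rm) = Σ(rm − r̄m)² / 6 = 6.1547
β = Cov / Var = 3.5006 / 6.1547 = 0.5688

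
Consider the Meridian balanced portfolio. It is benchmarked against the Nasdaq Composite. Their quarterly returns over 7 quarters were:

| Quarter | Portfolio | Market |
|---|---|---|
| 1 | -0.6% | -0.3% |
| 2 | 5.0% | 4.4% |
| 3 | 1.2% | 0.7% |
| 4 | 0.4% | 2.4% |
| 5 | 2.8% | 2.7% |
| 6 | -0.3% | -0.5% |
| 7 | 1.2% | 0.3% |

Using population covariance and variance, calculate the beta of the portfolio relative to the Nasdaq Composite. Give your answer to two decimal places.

r̄p = 1.3857%,  r̄m = 1.3857%
Cov = Σ(rp − r̄p)(rm − r̄m) / 7 = 2.6584
Var(rm) = Σ(rm − r̄m)² / 7 = 2.8412
β = Cov / Var = 2.6584 / 2.8412 = 0.9357

0.94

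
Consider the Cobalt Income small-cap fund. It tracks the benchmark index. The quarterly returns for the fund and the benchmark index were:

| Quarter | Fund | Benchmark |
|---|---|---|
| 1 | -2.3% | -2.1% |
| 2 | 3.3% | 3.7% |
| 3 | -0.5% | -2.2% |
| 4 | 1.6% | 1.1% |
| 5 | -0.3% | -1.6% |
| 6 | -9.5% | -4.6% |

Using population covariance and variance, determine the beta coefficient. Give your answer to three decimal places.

1.337

r̄p = -1.2833%,  r̄m = -0.9500%
Cov = Σ(rp − r̄p)(rm − r̄m) / 6 = 9.4608
Var(rm) = Σ(rm − r̄m)² / 6 = 7.0758
β = Cov / Var = 9.4608 / 7.0758 = 1.3371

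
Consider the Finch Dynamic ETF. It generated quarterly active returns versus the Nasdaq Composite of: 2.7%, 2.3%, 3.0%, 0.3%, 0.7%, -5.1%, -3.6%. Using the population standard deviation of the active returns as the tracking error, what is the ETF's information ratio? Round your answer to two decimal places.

0.01

μ = (2.7 + 2.3 + 3 + 0.3 + 0.7 − 5.1 − 3.6) / 7 = 0.30 / 7 = 0.0429%
Σ(r − μ)² = (2.7 − 0.0429)² + (2.3 − 0.0429)² + (3 − 0.0429)² + … = 61.1171
σ = √[61.1171 / 7] = 2.9548%
IR = μ / tracking error = 0.0429 / 2.9548 = 0.0145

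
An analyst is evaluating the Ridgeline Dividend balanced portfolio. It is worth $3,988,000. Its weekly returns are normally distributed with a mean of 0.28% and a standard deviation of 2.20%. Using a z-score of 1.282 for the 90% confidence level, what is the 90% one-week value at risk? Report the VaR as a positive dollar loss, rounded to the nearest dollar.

$101,311

Return at the 90% tail: μ − z·σ = 0.28% − 1.282 × 2.20% = 0.28 − 2.8204 = -2.5404%
VaR = −(-2.5404%) × $3,988,000 = 2.5404% × $3,988,000 = $101,311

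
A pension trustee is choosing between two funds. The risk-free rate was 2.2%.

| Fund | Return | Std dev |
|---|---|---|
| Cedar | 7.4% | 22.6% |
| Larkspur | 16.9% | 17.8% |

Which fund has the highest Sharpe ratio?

Larkspur

Cedar: Sharpe ratio = (7.4% − 2.2%) / 22.6% = 0.230
Larkspur: Sharpe ratio = (16.9% − 2.2%) / 17.8% = 0.826
Highest: Larkspur (0.826).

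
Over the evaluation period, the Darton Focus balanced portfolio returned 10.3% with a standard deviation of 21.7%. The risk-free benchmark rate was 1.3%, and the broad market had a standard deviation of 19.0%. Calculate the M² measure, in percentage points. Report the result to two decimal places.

Sharpe = (Rp − Rf) / σp = (10.3% − 1.3%) / 21.7% = 0.4147
M² = Rf + Sharpe × σm = 1.3% + 0.4147 × 19.0% = 9.1793%

9.18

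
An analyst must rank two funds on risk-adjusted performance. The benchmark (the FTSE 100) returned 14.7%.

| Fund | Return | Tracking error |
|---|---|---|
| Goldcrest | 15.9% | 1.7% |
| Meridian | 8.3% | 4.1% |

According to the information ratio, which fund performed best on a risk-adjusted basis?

Goldcrest

Goldcrest: IR = (15.9% − 14.7%) / 1.7% = 0.706
Meridian: IR = (8.3% − 14.7%) / 4.1% = -1.561
Highest: Goldcrest (0.706).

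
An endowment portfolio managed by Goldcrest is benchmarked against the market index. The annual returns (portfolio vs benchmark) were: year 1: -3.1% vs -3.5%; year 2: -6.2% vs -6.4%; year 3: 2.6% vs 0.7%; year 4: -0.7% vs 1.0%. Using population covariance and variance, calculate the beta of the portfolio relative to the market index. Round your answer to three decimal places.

r̄p = -1.8500%,  r̄m = -2.0500%
Cov = Σ(rp − r̄p)(rm − r̄m) / 4 = 9.1200
Var(rm) = Σ(rm − r̄m)² / 4 = 9.4725
β = Cov / Var = 9.1200 / 9.4725 = 0.9628

0.963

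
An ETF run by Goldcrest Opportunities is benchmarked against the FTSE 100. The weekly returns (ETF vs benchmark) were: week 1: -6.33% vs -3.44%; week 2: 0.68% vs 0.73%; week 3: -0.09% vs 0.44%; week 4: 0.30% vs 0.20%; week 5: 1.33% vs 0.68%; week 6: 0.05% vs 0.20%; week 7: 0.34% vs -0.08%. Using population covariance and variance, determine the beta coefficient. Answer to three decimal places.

1.747

r̄p = -0.5314%,  r̄m = -0.1814%
Cov = Σ(rp − r̄p)(rm − r̄m) / 7 = 3.2149
Var(rm) = Σ(rm − r̄m)² / 7 = 1.8398
β = Cov / Var = 3.2149 / 1.8398 = 1.7474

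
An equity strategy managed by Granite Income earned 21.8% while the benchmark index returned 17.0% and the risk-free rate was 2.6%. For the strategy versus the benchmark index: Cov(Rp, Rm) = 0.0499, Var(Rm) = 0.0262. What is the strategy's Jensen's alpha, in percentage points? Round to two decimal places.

-8.23

β = Cov / Var = 0.0499 / 0.0262 = 1.9046
E[R] = Rf + β(Rm − Rf) = 2.6% + 1.9046 × (17.0% − 2.6%) = 30.0262%
α = Rp − E[R] = 21.8% − 30.0262% = -8.2262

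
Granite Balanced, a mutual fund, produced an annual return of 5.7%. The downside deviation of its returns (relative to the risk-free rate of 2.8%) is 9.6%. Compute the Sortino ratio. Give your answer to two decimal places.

Sortino = (Rp − Rf) / σd = (5.7% − 2.8%) / 9.6% = 2.90% / 9.6% = 0.3021

0.30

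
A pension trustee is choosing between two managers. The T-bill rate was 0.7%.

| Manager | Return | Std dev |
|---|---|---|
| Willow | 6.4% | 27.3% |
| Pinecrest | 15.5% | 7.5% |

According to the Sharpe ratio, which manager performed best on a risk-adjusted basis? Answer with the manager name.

Pinecrest

Willow: Sharpe ratio = (6.4% − 0.7%) / 27.3% = 0.209
Pinecrest: Sharpe ratio = (15.5% − 0.7%) / 7.5% = 1.973
Highest: Pinecrest (1.973).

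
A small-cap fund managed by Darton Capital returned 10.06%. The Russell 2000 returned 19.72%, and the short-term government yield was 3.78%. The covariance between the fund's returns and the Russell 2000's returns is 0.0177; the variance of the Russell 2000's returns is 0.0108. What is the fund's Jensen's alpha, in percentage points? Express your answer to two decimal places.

-19.84

β = Cov / Var = 0.0177 / 0.0108 = 1.6389
E[R] = Rf + β(Rm − Rf) = 3.78% + 1.6389 × (19.72% − 3.78%) = 29.9041%
α = Rp − E[R] = 10.06% − 29.9041% = -19.8441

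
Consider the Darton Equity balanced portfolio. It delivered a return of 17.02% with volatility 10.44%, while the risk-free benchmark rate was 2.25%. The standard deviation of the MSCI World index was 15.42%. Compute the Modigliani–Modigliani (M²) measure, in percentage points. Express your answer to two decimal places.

Sharpe = (Rp − Rf) / σp = (17.02% − 2.25%) / 10.44% = 1.4148
M² = Rf + Sharpe × σm = 2.25% + 1.4148 × 15.42% = 24.0662%

24.07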